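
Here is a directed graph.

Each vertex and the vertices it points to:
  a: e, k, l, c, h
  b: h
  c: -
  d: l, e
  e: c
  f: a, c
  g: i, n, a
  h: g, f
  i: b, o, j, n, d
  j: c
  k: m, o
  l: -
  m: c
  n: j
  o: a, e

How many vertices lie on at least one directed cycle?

8

A vertex is on a directed cycle iff it belongs to a strongly connected component of size ≥ 2 (or has a self-loop).
The vertices on cycles are {a, b, f, g, h, i, k, o} — 8 in total.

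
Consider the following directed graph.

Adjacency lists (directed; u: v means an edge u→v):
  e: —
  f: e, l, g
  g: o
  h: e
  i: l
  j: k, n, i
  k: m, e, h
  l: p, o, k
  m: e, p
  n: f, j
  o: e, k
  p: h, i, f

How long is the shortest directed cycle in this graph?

2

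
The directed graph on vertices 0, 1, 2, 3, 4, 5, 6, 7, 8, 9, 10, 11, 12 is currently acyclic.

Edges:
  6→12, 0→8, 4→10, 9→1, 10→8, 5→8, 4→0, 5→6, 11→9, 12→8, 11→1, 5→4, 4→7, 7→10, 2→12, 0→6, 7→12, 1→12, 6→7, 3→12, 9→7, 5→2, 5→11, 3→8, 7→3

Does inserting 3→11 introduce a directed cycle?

Adding 3→11 creates a cycle iff 11 can already reach 3.
Path from 11: 11 → 9 → 7 → 3.
So 11 → … → 3 → 11 is a cycle.

Yes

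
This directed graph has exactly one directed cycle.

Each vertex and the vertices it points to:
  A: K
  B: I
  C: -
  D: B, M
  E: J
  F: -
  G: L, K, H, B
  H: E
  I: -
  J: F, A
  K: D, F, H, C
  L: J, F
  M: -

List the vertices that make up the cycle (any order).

DFS with gray/black marking from K:
K gray
  D gray
    B gray
      I gray
      I black
    B black
    M gray
    M black
  D black
  F gray
  F black
  H gray
    E gray
      J gray
        J→F: F black — skip
        A gray
          A→K: K is gray → back edge
Back edge closes the cycle K → H → E → J → A → K; its vertices are {A, E, H, J, K}.

A, E, H, J, K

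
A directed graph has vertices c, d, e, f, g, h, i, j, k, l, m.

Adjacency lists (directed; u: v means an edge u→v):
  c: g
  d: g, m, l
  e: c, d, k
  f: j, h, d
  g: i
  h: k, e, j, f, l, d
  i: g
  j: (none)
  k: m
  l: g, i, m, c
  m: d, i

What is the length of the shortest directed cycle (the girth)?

2

For each vertex v, BFS finds the shortest path from v back to v.
The shortest such closed walk is f → h → f, length 2.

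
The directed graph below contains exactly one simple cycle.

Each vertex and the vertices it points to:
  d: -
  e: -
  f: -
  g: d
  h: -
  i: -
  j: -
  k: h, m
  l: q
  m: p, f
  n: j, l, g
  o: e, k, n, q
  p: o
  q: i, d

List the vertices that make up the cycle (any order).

DFS with gray/black marking from o:
o gray
  e gray
  e black
  k gray
    h gray
    h black
    m gray
      p gray
        p→o: o is gray → back edge
Back edge closes the cycle o → k → m → p → o; its vertices are {k, m, o, p}.

k, m, o, p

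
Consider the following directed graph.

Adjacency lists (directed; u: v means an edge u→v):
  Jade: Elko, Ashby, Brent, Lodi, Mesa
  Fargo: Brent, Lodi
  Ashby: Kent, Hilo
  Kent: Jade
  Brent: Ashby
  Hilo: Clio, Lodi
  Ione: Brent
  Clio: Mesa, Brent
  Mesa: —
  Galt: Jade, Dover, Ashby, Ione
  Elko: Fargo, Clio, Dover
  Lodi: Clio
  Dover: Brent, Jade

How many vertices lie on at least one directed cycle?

10

A vertex is on a directed cycle iff it belongs to a strongly connected component of size ≥ 2 (or has a self-loop).
The vertices on cycles are {Clio, Elko, Hilo, Jade, Kent, Lodi, Ashby, Brent, Dover, Fargo} — 10 in total.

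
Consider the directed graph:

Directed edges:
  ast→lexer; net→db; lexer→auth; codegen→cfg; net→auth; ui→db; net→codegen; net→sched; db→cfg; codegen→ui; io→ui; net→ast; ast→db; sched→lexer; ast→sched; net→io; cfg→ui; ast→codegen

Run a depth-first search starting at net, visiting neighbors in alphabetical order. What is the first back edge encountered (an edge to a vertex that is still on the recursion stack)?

DFS from net (visiting neighbors in alphabetical order); mark gray on enter, black on exit:
net gray
  ast gray
    codegen gray
      cfg gray
        ui gray
          db gray
            db→cfg: cfg is gray → back edge
First back edge: db → cfg.

db->cfg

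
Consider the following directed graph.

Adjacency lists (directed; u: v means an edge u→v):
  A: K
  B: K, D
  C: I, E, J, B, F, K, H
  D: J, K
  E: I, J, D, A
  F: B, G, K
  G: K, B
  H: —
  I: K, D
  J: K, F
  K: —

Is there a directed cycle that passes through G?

G is on a cycle iff G can reach itself via ≥1 edge.
G → B → D → J → F → G — yes.

Yes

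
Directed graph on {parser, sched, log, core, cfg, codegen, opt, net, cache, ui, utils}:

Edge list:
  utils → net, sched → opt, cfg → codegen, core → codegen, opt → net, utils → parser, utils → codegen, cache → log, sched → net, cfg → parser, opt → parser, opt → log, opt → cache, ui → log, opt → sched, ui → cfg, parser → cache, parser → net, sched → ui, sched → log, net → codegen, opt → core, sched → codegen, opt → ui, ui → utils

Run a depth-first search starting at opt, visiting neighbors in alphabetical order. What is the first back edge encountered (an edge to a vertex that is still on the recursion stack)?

sched→opt

DFS from opt (visiting neighbors in alphabetical order); mark gray on enter, black on exit:
opt gray
  cache gray
    log gray
    log black
  cache black
  core gray
    codegen gray
    codegen black
  core black
  opt→log: log black — skip
  net gray
    net→codegen: codegen black — skip
  net black
  parser gray
    parser→cache: cache black — skip
    parser→net: net black — skip
  parser black
  sched gray
    sched→codegen: codegen black — skip
    sched→log: log black — skip
    sched→net: net black — skip
    sched→opt: opt is gray → back edge
First back edge: sched → opt.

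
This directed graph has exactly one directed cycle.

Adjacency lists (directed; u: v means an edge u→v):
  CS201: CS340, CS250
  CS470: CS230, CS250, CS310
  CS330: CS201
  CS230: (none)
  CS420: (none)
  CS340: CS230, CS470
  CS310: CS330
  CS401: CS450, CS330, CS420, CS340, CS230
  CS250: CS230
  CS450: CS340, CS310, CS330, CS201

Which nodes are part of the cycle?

DFS with gray/black marking from CS310:
CS310 gray
  CS330 gray
    CS201 gray
      CS340 gray
        CS230 gray
        CS230 black
        CS470 gray
          CS470→CS230: CS230 black — skip
          CS250 gray
            CS250→CS230: CS230 black — skip
          CS250 black
          CS470→CS310: CS310 is gray → back edge
Back edge closes the cycle CS310 → CS330 → CS201 → CS340 → CS470 → CS310; its vertices are {CS201, CS310, CS330, CS340, CS470}.

CS201, CS310, CS330, CS340, CS470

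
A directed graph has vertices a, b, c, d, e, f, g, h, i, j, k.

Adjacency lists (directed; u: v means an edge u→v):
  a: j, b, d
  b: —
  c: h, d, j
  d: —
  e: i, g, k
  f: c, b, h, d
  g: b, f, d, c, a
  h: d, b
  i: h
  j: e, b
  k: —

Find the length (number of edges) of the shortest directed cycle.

For each vertex v, BFS finds the shortest path from v back to v.
The shortest such closed walk is e → g → a → j → e, length 4.

4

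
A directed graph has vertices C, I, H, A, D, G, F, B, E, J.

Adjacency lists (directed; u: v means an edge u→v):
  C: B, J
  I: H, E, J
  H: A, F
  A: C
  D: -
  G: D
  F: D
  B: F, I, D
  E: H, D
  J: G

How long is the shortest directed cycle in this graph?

5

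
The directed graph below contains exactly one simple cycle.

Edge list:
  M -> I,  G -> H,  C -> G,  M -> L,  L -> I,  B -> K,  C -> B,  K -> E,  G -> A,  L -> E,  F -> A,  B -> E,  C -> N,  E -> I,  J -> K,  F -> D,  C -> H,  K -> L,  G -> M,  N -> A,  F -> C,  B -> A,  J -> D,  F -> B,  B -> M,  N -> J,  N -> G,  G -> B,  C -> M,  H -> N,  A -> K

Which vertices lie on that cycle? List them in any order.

G, H, N

DFS with gray/black marking from N:
N gray
  G gray
    A gray
      K gray
        E gray
          I gray
          I black
        E black
        L gray
          L→I: I black — skip
          L→E: E black — skip
        L black
      K black
    A black
    B gray
      B→K: K black — skip
      B→E: E black — skip
      M gray
        M→L: L black — skip
        M→I: I black — skip
      M black
      B→A: A black — skip
    B black
    G→M: M black — skip
    H gray
      H→N: N is gray → back edge
Back edge closes the cycle N → G → H → N; its vertices are {G, H, N}.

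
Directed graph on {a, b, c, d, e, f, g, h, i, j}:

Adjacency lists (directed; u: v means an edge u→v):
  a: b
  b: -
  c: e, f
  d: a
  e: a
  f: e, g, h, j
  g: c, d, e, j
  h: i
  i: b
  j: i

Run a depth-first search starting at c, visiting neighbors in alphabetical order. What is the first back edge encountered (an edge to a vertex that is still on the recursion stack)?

DFS from c (visiting neighbors in alphabetical order); mark gray on enter, black on exit:
c gray
  e gray
    a gray
      b gray
      b black
    a black
  e black
  f gray
    f→e: e black — skip
    g gray
      g→c: c is gray → back edge
First back edge: g → c.

g->c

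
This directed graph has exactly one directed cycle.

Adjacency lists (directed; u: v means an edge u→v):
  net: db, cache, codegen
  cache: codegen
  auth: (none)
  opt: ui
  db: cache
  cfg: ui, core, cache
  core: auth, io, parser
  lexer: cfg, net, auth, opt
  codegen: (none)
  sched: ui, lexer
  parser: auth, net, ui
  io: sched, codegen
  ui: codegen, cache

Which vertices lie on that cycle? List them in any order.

io, cfg, core, lexer, sched

DFS with gray/black marking from core:
core gray
  auth gray
  auth black
  io gray
    sched gray
      ui gray
        codegen gray
        codegen black
        cache gray
          cache→codegen: codegen black — skip
        cache black
      ui black
      lexer gray
        cfg gray
          cfg→ui: ui black — skip
          cfg→core: core is gray → back edge
Back edge closes the cycle core → io → sched → lexer → cfg → core; its vertices are {io, cfg, core, lexer, sched}.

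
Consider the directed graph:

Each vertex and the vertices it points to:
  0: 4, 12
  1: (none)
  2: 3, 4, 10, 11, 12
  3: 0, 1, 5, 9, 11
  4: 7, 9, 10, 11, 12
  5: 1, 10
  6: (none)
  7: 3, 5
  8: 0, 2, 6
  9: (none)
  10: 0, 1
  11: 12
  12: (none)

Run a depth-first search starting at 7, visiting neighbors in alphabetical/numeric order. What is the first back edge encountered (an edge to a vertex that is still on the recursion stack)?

4→7

DFS from 7 (visiting neighbors in alphabetical/numeric order); mark gray on enter, black on exit:
7 gray
  3 gray
    0 gray
      4 gray
        4→7: 7 is gray → back edge
First back edge: 4 → 7.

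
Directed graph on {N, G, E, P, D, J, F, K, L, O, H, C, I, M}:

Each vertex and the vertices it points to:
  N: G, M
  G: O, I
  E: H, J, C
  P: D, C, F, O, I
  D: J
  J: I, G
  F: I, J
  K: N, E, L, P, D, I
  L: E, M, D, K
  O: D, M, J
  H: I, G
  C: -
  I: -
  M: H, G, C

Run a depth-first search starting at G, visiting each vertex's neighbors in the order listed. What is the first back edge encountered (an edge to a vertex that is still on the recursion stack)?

J→G

DFS from G (visiting each vertex's neighbors in the order listed); mark gray on enter, black on exit:
G gray
  O gray
    D gray
      J gray
        I gray
        I black
        J→G: G is gray → back edge
First back edge: J → G.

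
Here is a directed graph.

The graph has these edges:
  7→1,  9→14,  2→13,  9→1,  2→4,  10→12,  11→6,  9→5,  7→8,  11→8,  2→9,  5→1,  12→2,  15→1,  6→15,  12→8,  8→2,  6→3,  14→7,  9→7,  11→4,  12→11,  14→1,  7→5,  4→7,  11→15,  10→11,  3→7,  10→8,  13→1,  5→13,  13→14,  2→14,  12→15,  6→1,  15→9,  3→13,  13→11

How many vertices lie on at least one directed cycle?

A vertex is on a directed cycle iff it belongs to a strongly connected component of size ≥ 2 (or has a self-loop).
The vertices on cycles are {2, 3, 4, 5, 6, 7, 8, 9, 11, 13, 14, 15} — 12 in total.

12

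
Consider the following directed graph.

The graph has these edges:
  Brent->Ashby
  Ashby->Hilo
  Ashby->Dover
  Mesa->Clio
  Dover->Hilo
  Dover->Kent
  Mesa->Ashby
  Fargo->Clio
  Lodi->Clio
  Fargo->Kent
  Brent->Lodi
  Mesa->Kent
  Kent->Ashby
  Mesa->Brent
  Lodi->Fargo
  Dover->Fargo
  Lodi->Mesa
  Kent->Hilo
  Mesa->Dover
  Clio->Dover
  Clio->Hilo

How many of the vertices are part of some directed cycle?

8

A vertex is on a directed cycle iff it belongs to a strongly connected component of size ≥ 2 (or has a self-loop).
The vertices on cycles are {Clio, Kent, Lodi, Mesa, Ashby, Brent, Dover, Fargo} — 8 in total.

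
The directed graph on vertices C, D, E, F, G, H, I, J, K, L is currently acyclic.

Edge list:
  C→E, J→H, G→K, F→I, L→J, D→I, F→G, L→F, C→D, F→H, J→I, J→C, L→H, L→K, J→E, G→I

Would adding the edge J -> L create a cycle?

Yes

Adding J→L creates a cycle iff L can already reach J.
Path from L: L → J.
So L → … → J → L is a cycle.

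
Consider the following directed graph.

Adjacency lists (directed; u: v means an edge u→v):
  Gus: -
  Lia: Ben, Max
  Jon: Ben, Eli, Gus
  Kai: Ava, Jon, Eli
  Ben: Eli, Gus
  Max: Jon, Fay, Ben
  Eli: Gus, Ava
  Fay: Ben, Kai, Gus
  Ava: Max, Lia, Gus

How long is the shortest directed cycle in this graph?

4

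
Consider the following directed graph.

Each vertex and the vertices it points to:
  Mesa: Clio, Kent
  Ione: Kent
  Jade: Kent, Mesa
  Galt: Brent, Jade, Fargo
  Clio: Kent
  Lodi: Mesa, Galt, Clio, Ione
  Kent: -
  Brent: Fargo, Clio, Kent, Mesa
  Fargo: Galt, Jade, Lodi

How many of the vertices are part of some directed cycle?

A vertex is on a directed cycle iff it belongs to a strongly connected component of size ≥ 2 (or has a self-loop).
The vertices on cycles are {Galt, Lodi, Brent, Fargo} — 4 in total.

4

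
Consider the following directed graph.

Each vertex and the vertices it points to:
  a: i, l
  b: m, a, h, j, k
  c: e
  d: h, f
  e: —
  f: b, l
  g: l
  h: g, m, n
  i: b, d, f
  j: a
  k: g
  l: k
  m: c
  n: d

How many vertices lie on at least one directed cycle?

11

A vertex is on a directed cycle iff it belongs to a strongly connected component of size ≥ 2 (or has a self-loop).
The vertices on cycles are {a, b, d, f, g, h, i, j, k, l, n} — 11 in total.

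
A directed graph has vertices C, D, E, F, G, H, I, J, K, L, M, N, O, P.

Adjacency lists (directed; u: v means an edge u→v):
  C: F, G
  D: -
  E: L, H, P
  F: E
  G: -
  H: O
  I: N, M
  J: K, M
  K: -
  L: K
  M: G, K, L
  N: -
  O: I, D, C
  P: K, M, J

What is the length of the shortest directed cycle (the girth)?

5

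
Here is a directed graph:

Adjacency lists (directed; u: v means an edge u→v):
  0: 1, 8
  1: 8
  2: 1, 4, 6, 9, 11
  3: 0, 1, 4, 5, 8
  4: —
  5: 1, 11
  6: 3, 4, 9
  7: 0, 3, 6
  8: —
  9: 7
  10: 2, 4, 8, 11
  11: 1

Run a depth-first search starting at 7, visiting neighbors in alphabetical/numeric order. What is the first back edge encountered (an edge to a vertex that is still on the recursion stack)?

DFS from 7 (visiting neighbors in alphabetical/numeric order); mark gray on enter, black on exit:
7 gray
  0 gray
    1 gray
      8 gray
      8 black
    1 black
    0→8: 8 black — skip
  0 black
  3 gray
    3→0: 0 black — skip
    3→1: 1 black — skip
    4 gray
    4 black
    5 gray
      5→1: 1 black — skip
      11 gray
        11→1: 1 black — skip
      11 black
    5 black
    3→8: 8 black — skip
  3 black
  6 gray
    6→3: 3 black — skip
    6→4: 4 black — skip
    9 gray
      9→7: 7 is gray → back edge
First back edge: 9 → 7.

9→7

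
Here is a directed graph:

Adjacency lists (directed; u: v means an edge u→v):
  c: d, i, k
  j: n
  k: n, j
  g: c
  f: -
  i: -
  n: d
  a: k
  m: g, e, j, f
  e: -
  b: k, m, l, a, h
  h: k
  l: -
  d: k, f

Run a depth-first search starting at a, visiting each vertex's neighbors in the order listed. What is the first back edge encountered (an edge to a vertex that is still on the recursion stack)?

DFS from a (visiting each vertex's neighbors in the order listed); mark gray on enter, black on exit:
a gray
  k gray
    n gray
      d gray
        d→k: k is gray → back edge
First back edge: d → k.

d->k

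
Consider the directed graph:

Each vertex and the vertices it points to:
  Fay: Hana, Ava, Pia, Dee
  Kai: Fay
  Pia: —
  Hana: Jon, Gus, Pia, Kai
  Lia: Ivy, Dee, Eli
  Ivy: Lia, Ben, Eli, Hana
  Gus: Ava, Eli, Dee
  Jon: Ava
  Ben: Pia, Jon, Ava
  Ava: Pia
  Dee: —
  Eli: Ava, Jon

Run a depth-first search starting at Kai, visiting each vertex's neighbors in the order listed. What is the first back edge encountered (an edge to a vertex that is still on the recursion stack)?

DFS from Kai (visiting each vertex's neighbors in the order listed); mark gray on enter, black on exit:
Kai gray
  Fay gray
    Hana gray
      Jon gray
        Ava gray
          Pia gray
          Pia black
        Ava black
      Jon black
      Gus gray
        Gus→Ava: Ava black — skip
        Eli gray
          Eli→Ava: Ava black — skip
          Eli→Jon: Jon black — skip
        Eli black
        Dee gray
        Dee black
      Gus black
      Hana→Pia: Pia black — skip
      Hana→Kai: Kai is gray → back edge
First back edge: Hana → Kai.

Hana->Kai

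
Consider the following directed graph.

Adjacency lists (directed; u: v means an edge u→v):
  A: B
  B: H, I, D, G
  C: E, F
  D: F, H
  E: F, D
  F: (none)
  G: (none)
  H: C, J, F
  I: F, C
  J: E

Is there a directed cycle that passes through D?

Yes

D is on a cycle iff D can reach itself via ≥1 edge.
D → H → C → E → D — yes.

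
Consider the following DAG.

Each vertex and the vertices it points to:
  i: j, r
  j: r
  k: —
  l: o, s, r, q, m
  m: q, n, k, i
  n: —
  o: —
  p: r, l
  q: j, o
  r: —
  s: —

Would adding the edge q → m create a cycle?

Yes

Adding q→m creates a cycle iff m can already reach q.
Path from m: m → q.
So m → … → q → m is a cycle.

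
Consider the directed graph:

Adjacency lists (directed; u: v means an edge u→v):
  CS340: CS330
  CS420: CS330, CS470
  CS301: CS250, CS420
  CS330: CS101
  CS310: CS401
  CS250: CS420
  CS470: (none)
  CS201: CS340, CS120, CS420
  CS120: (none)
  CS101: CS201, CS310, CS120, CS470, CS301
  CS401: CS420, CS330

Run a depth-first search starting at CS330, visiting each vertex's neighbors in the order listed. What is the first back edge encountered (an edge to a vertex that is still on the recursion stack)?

DFS from CS330 (visiting each vertex's neighbors in the order listed); mark gray on enter, black on exit:
CS330 gray
  CS101 gray
    CS201 gray
      CS340 gray
        CS340→CS330: CS330 is gray → back edge
First back edge: CS340 → CS330.

CS340→CS330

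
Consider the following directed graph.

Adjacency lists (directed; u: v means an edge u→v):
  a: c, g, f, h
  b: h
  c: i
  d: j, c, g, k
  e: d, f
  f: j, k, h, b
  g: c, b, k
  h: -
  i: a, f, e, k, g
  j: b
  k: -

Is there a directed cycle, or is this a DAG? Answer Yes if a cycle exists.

Yes

DFS with white/gray/black marking, starting from a:
a gray
  c gray
    i gray
      i→a: a is gray → back edge
Back edge found, so a cycle exists: a → c → i → a.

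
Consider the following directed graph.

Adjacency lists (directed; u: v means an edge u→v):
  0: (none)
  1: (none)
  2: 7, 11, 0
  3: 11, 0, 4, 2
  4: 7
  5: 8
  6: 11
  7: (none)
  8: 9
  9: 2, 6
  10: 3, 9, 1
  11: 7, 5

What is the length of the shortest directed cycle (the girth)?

5

For each vertex v, BFS finds the shortest path from v back to v.
The shortest such closed walk is 9 → 2 → 11 → 5 → 8 → 9, length 5.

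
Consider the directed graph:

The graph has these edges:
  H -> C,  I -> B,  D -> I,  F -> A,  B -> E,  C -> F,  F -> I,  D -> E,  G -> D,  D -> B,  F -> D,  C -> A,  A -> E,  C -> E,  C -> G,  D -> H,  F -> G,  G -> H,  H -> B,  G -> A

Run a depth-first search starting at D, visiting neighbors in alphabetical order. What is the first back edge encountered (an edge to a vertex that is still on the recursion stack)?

DFS from D (visiting neighbors in alphabetical order); mark gray on enter, black on exit:
D gray
  B gray
    E gray
    E black
  B black
  D→E: E black — skip
  H gray
    H→B: B black — skip
    C gray
      A gray
        A→E: E black — skip
      A black
      C→E: E black — skip
      F gray
        F→A: A black — skip
        F→D: D is gray → back edge
First back edge: F → D.

F→D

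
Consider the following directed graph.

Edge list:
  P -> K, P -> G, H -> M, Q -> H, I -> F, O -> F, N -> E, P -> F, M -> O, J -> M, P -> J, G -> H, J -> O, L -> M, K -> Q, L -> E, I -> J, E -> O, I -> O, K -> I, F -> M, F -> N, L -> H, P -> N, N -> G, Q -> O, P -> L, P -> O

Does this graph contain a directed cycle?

DFS with white/gray/black marking, starting from M:
M gray
  O gray
    F gray
      N gray
        E gray
          E→O: O is gray → back edge
Back edge found, so a cycle exists: O → F → N → E → O.

Yes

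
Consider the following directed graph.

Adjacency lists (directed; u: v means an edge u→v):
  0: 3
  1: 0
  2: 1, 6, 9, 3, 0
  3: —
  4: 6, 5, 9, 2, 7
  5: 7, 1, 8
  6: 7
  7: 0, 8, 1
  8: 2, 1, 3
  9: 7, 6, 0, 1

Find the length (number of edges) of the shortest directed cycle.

For each vertex v, BFS finds the shortest path from v back to v.
The shortest such closed walk is 6 → 7 → 8 → 2 → 6, length 4.

4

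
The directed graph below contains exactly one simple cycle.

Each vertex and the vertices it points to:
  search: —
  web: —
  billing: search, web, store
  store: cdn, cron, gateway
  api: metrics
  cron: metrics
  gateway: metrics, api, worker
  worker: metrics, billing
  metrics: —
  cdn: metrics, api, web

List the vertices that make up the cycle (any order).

store, worker, billing, gateway

DFS with gray/black marking from billing:
billing gray
  search gray
  search black
  web gray
  web black
  store gray
    cdn gray
      metrics gray
      metrics black
      api gray
        api→metrics: metrics black — skip
      api black
      cdn→web: web black — skip
    cdn black
    cron gray
      cron→metrics: metrics black — skip
    cron black
    gateway gray
      gateway→metrics: metrics black — skip
      gateway→api: api black — skip
      worker gray
        worker→metrics: metrics black — skip
        worker→billing: billing is gray → back edge
Back edge closes the cycle billing → store → gateway → worker → billing; its vertices are {store, worker, billing, gateway}.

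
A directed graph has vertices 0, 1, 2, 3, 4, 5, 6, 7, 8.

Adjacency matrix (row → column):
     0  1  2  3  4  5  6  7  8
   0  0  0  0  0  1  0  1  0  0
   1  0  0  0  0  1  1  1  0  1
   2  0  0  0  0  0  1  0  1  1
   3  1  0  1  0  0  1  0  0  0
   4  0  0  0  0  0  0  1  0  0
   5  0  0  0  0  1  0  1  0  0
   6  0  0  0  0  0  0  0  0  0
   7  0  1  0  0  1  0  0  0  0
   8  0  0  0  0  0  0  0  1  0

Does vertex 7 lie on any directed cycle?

Yes

7 is on a cycle iff 7 can reach itself via ≥1 edge.
7 → 1 → 8 → 7 — yes.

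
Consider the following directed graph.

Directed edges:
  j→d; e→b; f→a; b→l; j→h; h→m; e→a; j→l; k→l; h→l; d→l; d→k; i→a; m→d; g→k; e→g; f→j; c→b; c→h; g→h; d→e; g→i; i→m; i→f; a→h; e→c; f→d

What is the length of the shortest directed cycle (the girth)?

For each vertex v, BFS finds the shortest path from v back to v.
The shortest such closed walk is e → g → i → m → d → e, length 5.

5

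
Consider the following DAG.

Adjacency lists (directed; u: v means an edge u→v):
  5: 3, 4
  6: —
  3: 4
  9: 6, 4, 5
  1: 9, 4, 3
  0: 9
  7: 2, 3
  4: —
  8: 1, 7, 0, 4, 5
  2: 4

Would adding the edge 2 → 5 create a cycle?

Adding 2→5 creates a cycle iff 5 can already reach 2.
Explore from 5: no path reaches 2. The graph stays acyclic.

No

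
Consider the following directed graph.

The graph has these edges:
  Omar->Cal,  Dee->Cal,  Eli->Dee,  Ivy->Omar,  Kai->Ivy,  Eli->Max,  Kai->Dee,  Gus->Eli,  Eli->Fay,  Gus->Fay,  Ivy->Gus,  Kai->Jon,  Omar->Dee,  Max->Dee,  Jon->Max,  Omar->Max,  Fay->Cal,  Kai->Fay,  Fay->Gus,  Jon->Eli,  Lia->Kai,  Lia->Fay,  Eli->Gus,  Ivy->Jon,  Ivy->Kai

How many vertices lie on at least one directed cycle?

5

A vertex is on a directed cycle iff it belongs to a strongly connected component of size ≥ 2 (or has a self-loop).
The vertices on cycles are {Eli, Fay, Gus, Ivy, Kai} — 5 in total.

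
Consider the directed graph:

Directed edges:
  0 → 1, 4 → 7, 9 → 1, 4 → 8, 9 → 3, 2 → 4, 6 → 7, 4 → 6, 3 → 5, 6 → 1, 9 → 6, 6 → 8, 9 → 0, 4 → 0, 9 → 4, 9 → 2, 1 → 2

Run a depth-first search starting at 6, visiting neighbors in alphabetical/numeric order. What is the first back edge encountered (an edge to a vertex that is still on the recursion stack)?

0->1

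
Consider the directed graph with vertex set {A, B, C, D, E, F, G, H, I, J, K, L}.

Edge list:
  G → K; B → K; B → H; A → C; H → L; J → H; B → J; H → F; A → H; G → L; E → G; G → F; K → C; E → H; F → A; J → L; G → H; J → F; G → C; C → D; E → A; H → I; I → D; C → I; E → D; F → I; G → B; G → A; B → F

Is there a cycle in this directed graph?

DFS with white/gray/black marking, starting from G:
G gray
  A gray
    C gray
      D gray
      D black
      I gray
        I→D: D black — skip
      I black
    C black
    H gray
      F gray
        F→A: A is gray → back edge
Back edge found, so a cycle exists: A → H → F → A.

Yes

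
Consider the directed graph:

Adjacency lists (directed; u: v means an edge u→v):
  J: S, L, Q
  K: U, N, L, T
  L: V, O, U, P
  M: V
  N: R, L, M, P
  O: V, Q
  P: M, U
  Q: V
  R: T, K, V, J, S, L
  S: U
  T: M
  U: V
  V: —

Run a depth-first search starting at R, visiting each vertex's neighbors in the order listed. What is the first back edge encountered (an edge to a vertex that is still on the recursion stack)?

DFS from R (visiting each vertex's neighbors in the order listed); mark gray on enter, black on exit:
R gray
  T gray
    M gray
      V gray
      V black
    M black
  T black
  K gray
    U gray
      U→V: V black — skip
    U black
    N gray
      N→R: R is gray → back edge
First back edge: N → R.

N→R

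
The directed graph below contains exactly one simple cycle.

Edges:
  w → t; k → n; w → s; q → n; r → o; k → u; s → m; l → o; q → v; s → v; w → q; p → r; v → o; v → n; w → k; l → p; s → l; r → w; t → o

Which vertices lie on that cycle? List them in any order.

DFS with gray/black marking from w:
w gray
  q gray
    n gray
    n black
    v gray
      o gray
      o black
      v→n: n black — skip
    v black
  q black
  t gray
    t→o: o black — skip
  t black
  s gray
    s→v: v black — skip
    m gray
    m black
    l gray
      p gray
        r gray
          r→w: w is gray → back edge
Back edge closes the cycle w → s → l → p → r → w; its vertices are {l, p, r, s, w}.

l, p, r, s, w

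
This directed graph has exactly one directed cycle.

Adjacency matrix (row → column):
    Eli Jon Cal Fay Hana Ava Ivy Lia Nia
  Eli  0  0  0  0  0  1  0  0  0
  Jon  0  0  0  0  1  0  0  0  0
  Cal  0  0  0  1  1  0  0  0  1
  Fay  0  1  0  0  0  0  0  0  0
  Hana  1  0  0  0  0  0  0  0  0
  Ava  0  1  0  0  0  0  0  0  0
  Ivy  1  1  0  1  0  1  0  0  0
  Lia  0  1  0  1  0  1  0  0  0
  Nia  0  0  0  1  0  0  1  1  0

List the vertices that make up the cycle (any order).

Ava, Eli, Jon, Hana

DFS with gray/black marking from Hana:
Hana gray
  Eli gray
    Ava gray
      Jon gray
        Jon→Hana: Hana is gray → back edge
Back edge closes the cycle Hana → Eli → Ava → Jon → Hana; its vertices are {Ava, Eli, Jon, Hana}.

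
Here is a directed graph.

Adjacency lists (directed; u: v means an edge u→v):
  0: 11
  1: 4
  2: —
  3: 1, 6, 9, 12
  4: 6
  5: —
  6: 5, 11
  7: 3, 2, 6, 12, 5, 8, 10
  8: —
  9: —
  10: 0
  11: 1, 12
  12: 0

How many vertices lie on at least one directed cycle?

6

A vertex is on a directed cycle iff it belongs to a strongly connected component of size ≥ 2 (or has a self-loop).
The vertices on cycles are {0, 1, 4, 6, 11, 12} — 6 in total.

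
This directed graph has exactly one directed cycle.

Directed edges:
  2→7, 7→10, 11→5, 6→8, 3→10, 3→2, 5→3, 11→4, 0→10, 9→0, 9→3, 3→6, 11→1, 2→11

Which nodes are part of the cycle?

DFS with gray/black marking from 3:
3 gray
  2 gray
    7 gray
      10 gray
      10 black
    7 black
    11 gray
      4 gray
      4 black
      1 gray
      1 black
      5 gray
        5→3: 3 is gray → back edge
Back edge closes the cycle 3 → 2 → 11 → 5 → 3; its vertices are {2, 3, 5, 11}.

2, 3, 5, 11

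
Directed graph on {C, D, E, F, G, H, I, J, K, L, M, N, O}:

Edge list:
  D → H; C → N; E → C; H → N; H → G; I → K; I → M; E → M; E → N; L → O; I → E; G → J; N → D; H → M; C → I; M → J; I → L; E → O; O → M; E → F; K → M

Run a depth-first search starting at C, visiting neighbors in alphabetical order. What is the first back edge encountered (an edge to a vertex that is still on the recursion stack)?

E→C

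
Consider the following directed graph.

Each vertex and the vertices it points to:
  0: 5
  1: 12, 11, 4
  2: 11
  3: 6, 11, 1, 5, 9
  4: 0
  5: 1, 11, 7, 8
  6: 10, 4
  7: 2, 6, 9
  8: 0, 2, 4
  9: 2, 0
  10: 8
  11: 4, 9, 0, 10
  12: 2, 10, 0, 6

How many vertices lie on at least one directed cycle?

12

A vertex is on a directed cycle iff it belongs to a strongly connected component of size ≥ 2 (or has a self-loop).
The vertices on cycles are {0, 1, 2, 4, 5, 6, 7, 8, 9, 10, 11, 12} — 12 in total.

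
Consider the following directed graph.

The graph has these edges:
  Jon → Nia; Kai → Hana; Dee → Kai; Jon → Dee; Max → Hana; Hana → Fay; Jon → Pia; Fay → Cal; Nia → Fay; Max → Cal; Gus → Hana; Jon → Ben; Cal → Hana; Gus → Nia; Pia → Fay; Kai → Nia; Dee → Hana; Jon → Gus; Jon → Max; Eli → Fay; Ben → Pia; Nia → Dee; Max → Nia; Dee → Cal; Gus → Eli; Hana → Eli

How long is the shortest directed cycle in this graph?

For each vertex v, BFS finds the shortest path from v back to v.
The shortest such closed walk is Dee → Kai → Nia → Dee, length 3.

3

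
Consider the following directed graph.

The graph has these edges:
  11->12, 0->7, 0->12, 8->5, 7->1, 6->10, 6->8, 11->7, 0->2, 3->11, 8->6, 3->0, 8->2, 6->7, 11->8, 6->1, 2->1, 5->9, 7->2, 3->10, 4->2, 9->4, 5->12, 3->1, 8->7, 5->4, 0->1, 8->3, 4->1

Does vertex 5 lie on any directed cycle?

No

5 lies on a cycle iff there is a path from 5 back to itself.
Exploring from 5, it never reaches itself; equivalently, its strongly connected component is a singleton.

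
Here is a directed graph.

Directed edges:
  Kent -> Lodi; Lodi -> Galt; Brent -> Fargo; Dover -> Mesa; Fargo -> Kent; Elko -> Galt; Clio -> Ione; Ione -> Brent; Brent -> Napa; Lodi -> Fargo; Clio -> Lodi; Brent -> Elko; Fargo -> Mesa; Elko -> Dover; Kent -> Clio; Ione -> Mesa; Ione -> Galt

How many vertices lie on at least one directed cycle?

6

A vertex is on a directed cycle iff it belongs to a strongly connected component of size ≥ 2 (or has a self-loop).
The vertices on cycles are {Clio, Ione, Kent, Lodi, Brent, Fargo} — 6 in total.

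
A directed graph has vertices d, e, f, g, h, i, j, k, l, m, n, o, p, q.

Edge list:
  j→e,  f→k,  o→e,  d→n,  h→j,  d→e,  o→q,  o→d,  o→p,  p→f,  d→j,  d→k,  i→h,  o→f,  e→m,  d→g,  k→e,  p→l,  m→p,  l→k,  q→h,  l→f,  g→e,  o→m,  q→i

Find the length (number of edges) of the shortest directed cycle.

5

For each vertex v, BFS finds the shortest path from v back to v.
The shortest such closed walk is m → p → f → k → e → m, length 5.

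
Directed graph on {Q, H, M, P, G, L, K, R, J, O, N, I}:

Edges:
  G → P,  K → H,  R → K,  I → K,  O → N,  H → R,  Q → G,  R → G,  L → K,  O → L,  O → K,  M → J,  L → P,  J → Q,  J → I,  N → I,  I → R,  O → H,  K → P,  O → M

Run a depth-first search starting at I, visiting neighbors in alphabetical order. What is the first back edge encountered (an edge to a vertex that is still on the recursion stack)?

DFS from I (visiting neighbors in alphabetical order); mark gray on enter, black on exit:
I gray
  K gray
    H gray
      R gray
        G gray
          P gray
          P black
        G black
        R→K: K is gray → back edge
First back edge: R → K.

R->K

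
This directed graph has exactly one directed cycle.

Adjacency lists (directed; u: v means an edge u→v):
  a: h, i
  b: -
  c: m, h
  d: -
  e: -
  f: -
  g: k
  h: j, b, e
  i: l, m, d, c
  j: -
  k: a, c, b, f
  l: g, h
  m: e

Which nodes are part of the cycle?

DFS with gray/black marking from k:
k gray
  a gray
    h gray
      j gray
      j black
      b gray
      b black
      e gray
      e black
    h black
    i gray
      l gray
        g gray
          g→k: k is gray → back edge
Back edge closes the cycle k → a → i → l → g → k; its vertices are {a, g, i, k, l}.

a, g, i, k, l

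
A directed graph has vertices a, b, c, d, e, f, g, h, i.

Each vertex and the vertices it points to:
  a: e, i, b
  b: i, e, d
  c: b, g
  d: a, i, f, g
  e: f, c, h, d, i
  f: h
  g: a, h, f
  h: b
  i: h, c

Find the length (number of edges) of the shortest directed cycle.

For each vertex v, BFS finds the shortest path from v back to v.
The shortest such closed walk is a → b → d → a, length 3.

3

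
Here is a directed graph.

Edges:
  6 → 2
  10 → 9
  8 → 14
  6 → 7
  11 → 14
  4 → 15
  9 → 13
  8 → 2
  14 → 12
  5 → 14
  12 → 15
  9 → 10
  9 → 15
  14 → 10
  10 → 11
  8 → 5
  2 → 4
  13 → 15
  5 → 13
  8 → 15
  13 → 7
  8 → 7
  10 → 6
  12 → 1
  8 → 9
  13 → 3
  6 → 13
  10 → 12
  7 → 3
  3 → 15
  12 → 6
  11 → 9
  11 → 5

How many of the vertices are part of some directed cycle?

A vertex is on a directed cycle iff it belongs to a strongly connected component of size ≥ 2 (or has a self-loop).
The vertices on cycles are {5, 9, 10, 11, 14} — 5 in total.

5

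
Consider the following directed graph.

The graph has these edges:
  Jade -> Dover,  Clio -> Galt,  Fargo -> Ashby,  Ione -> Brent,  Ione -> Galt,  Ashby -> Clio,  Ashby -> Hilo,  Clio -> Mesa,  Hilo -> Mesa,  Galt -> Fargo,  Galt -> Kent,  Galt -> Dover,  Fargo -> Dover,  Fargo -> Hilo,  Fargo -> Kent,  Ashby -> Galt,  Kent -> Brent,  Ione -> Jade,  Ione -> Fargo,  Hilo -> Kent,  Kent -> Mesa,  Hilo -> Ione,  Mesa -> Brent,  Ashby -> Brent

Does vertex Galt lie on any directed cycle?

Galt is on a cycle iff Galt can reach itself via ≥1 edge.
Galt → Fargo → Ashby → Galt — yes.

Yes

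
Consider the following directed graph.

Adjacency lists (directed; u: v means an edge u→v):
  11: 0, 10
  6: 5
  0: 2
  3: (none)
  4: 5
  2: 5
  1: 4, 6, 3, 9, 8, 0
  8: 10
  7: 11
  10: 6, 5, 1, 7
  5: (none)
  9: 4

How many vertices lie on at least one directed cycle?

A vertex is on a directed cycle iff it belongs to a strongly connected component of size ≥ 2 (or has a self-loop).
The vertices on cycles are {1, 7, 8, 10, 11} — 5 in total.

5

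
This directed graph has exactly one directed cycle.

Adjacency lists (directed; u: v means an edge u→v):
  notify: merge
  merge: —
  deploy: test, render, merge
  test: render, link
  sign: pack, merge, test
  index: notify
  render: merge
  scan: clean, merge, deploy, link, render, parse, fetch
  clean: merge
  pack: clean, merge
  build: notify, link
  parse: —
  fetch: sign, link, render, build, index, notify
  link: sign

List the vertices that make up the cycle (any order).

DFS with gray/black marking from sign:
sign gray
  pack gray
    clean gray
      merge gray
      merge black
    clean black
    pack→merge: merge black — skip
  pack black
  sign→merge: merge black — skip
  test gray
    render gray
      render→merge: merge black — skip
    render black
    link gray
      link→sign: sign is gray → back edge
Back edge closes the cycle sign → test → link → sign; its vertices are {link, sign, test}.

link, sign, test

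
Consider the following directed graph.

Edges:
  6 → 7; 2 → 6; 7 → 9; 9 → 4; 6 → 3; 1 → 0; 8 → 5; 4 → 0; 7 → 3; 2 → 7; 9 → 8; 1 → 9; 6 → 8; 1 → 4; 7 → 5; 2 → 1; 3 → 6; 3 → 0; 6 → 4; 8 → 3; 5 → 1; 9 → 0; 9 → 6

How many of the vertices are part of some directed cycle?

7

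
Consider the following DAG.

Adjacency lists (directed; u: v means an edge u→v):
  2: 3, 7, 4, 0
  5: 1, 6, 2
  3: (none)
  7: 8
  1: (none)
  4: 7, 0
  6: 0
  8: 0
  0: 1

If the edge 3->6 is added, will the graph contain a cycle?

Adding 3→6 creates a cycle iff 6 can already reach 3.
Explore from 6: no path reaches 3. The graph stays acyclic.

No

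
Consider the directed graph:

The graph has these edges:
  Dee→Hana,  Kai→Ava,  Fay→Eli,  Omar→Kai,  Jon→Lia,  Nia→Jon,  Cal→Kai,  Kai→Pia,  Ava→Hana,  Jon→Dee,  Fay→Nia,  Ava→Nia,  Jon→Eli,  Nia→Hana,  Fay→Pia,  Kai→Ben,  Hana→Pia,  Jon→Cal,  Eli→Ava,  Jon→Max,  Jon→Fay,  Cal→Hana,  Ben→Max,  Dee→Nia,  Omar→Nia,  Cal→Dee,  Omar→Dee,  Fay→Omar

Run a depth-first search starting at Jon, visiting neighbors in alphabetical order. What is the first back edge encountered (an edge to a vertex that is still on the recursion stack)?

DFS from Jon (visiting neighbors in alphabetical order); mark gray on enter, black on exit:
Jon gray
  Cal gray
    Dee gray
      Hana gray
        Pia gray
        Pia black
      Hana black
      Nia gray
        Nia→Hana: Hana black — skip
        Nia→Jon: Jon is gray → back edge
First back edge: Nia → Jon.

Nia->Jon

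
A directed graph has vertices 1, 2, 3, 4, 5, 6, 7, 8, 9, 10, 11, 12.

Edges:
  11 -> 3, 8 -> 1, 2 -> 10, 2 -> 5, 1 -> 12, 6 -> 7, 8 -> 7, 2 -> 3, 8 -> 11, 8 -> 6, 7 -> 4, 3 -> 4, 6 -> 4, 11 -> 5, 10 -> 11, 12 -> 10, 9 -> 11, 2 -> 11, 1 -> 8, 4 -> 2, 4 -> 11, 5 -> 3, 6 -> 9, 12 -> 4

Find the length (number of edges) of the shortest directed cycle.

2

For each vertex v, BFS finds the shortest path from v back to v.
The shortest such closed walk is 8 → 1 → 8, length 2.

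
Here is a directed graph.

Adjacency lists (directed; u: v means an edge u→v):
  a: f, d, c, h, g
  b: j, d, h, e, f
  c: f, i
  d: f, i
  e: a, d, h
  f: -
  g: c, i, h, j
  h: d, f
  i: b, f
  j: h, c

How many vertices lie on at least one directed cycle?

9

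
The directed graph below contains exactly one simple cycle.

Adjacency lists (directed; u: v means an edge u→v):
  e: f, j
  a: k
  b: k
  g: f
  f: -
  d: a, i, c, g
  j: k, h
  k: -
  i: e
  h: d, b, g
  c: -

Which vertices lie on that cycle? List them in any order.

DFS with gray/black marking from h:
h gray
  d gray
    a gray
      k gray
      k black
    a black
    i gray
      e gray
        f gray
        f black
        j gray
          j→k: k black — skip
          j→h: h is gray → back edge
Back edge closes the cycle h → d → i → e → j → h; its vertices are {d, e, h, i, j}.

d, e, h, i, j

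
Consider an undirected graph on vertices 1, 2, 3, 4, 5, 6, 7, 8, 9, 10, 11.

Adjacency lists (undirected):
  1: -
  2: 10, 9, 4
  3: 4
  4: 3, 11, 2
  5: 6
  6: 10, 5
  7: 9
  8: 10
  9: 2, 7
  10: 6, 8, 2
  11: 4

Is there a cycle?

No

DFS, tracking each vertex's parent; an edge to a visited non-parent vertex closes a cycle.
Start from 5:
visit 5 (parent –)
  visit 6 (parent 5)
    visit 10 (parent 6)
      10–6: parent, skip
      visit 8 (parent 10)
        8–10: parent, skip
      visit 2 (parent 10)
        2–10: parent, skip
        visit 9 (parent 2)
          9–2: parent, skip
          visit 7 (parent 9)
            7–9: parent, skip
        visit 4 (parent 2)
          visit 3 (parent 4)
            3–4: parent, skip
          visit 11 (parent 4)
            11–4: parent, skip
          4–2: parent, skip
    6–5: parent, skip
visit 1 (parent –)
No non-parent visited neighbor found — the graph is a forest.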